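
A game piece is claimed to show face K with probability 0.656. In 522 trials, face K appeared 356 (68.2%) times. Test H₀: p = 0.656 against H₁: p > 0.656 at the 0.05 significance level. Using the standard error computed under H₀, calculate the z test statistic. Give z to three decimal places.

p̂ = 356/522 ≈ 0.68199.
Under H₀, SE = √(0.656·0.344/522) = √(0.000432307) = 0.02079.
z = (0.68199 − 0.656)/0.02079 = 0.02599/0.02079 = 1.250.
p-value = P(Z > 1.250) ≈ 0.1056. With α = 0.05, fail to reject H₀.

z = 1.250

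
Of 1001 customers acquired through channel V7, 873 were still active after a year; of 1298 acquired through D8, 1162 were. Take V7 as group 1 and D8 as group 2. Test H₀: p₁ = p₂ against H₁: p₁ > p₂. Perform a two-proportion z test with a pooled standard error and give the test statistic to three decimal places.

p̂₁ = 873/1001 = 0.87213, p̂₂ = 1162/1298 = 0.89522.
Pooled p̂ = (873+1162)/(1001+1298) = 2035/2299 = 0.88517.
SE = √(0.101646 × 0.00176942) = 0.01341.
z = (0.87213 − 0.89522)/0.01341 = -0.02309/0.01341 = -1.722.
p-value = P(Z > -1.722) ≈ 0.9575.

z = -1.722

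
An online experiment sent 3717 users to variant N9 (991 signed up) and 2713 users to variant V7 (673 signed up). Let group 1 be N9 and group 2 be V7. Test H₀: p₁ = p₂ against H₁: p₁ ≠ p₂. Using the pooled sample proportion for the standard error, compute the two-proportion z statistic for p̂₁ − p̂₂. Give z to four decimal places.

p̂₁ = 991/3717 ≈ 0.2666129, p̂₂ = 673/2713 ≈ 0.2480649.
Pooled p̂ = (991+673)/(3717+2713) = 1664/6430 = 0.2587869.
SE = √(p̂(1−p̂)(1/n₁+1/n₂)) = √(0.2587869·0.7412131·0.00063763) = √(0.000122308) = 0.0110593.
z = (0.2666129 − 0.2480649)/0.0110593 = 0.0185480/0.0110593 = 1.6771.
p-value = 2·P(Z > 1.677) ≈ 0.0935.

z = 1.6771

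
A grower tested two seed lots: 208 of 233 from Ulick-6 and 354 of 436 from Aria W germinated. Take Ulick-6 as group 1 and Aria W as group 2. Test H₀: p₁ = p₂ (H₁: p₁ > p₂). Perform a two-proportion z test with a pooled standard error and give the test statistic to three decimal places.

p̂₁ = 208/233 ≈ 0.892704, p̂₂ = 354/436 ≈ 0.811927.
Pooled p̂ = (208+354)/(233+436) = 562/669 = 0.840060.
SE = √(p̂(1−p̂)(1/n₁+1/n₂)) = √(0.840060·0.159940·0.00658542) = √(0.000884813) = 0.029746.
z = (0.892704 − 0.811927)/0.029746 = 0.080777/0.029746 = 2.716.
p-value = P(Z > 2.716) ≈ 0.0033.

z = 2.716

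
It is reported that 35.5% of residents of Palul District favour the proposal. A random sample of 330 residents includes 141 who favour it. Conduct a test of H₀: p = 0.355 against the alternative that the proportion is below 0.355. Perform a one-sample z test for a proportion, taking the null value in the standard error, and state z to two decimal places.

p̂ = 141/330 ≈ 0.42727.
SE = √(p₀(1−p₀)/n) = √(0.22897/330) = 0.02634.
z = (0.42727 − 0.355)/0.02634 = 0.07227/0.02634 = 2.74.
p-value = P(Z < 2.744) ≈ 0.9970.

z = 2.74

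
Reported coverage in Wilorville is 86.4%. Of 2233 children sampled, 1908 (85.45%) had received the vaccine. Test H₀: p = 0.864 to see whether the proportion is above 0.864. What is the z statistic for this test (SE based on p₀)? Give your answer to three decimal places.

p̂ = 1908/2233 ≈ 0.85446.
Under H₀, SE = √(0.864·0.136/2233) = √(5.26216e-05) = 0.00725.
z = (0.85446 − 0.864)/0.00725 = -0.00954/0.00725 = -1.316.
p-value = P(Z > -1.316) ≈ 0.9059.

z = -1.316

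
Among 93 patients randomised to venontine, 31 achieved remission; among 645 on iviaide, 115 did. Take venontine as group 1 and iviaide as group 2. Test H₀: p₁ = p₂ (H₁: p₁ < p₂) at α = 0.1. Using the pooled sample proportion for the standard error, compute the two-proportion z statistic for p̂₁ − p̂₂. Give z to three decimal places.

p̂₁ = 31/93 = 0.333333, p̂₂ = 115/645 = 0.178295.
Pooled p̂ = (31+115)/(93+645) = 146/738 = 0.197832.
SE = √(0.158694 × 0.0123031) = 0.044186.
z = (0.333333 − 0.178295)/0.044186 = 0.155038/0.044186 = 3.509.
p-value = P(Z < 3.509) ≈ 0.9998. With α = 0.1, fail to reject H₀.

z = 3.509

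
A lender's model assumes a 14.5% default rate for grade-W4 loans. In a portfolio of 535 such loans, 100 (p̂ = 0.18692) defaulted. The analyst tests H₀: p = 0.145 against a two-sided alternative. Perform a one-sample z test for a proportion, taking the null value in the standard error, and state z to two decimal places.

p̂ = 100/535 = 0.18692.
Under H₀, SE = √(0.145·0.855/535) = √(0.000231729) = 0.01522.
z = (0.18692 − 0.145)/0.01522 = 0.04192/0.01522 = 2.75.

z = 2.75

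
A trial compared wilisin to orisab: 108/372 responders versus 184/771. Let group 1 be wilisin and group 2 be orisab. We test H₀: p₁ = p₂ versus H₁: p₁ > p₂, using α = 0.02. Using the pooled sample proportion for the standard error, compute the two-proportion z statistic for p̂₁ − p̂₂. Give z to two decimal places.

z = 1.88

p̂₁ = 108/372 ≈ 0.2903, p̂₂ = 184/771 ≈ 0.2387.
Pooled p̂ = (108+184)/(372+771) = 292/1143 = 0.2555.
SE = √(p̂(1−p̂)(1/n₁+1/n₂)) = √(0.2555·0.7445·0.00398519) = √(0.000757999) = 0.0275.
z = (0.2903 − 0.2387)/0.0275 = 0.0516/0.0275 = 1.88.
p-value = P(Z > 1.877) ≈ 0.0303, so at α = 0.02 we fail to reject H₀.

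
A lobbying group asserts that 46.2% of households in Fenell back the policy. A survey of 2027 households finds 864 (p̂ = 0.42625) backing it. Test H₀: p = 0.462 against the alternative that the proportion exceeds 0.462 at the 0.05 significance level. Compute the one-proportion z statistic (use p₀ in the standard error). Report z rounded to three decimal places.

z = -3.229

p̂ = 864/2027 ≈ 0.42625.
SE = √(p₀(1−p₀)/n) = √(0.24856/2027) = 0.01107.
z = (0.42625 − 0.462)/0.01107 = -0.03575/0.01107 = -3.229.
p-value = P(Z > -3.229) ≈ 0.9994, so at α = 0.05 we fail to reject H₀.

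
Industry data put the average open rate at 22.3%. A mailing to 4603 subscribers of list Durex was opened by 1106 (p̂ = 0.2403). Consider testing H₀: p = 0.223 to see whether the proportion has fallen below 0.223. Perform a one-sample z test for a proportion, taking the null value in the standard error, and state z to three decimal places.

z = 2.816

p̂ = 1106/4603 = 0.240278.
SE = √(p₀(1−p₀)/n) = √(0.17327/4603) = 0.006135.
z = (0.240278 − 0.223)/0.006135 = 0.017278/0.006135 = 2.816.
p-value = P(Z < 2.816) ≈ 0.9976.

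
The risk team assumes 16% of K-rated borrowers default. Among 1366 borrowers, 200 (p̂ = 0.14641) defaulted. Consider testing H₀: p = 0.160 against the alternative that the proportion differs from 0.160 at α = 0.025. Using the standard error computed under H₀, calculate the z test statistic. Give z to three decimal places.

p̂ = 200/1366 = 0.14641.
SE = √(p₀(1−p₀)/n) = √(0.1344/1366) = 0.00992.
z = (0.14641 − 0.16)/0.00992 = -0.01359/0.00992 = -1.370.
p-value = 2·P(Z > 1.370) ≈ 0.1708. With α = 0.025, fail to reject H₀.

z = -1.370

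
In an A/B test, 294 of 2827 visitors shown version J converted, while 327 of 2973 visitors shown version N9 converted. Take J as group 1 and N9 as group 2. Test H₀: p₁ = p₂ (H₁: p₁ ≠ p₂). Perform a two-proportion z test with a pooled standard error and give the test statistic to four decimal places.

z = -0.7378

p̂₁ = 294/2827 ≈ 0.103997, p̂₂ = 327/2973 ≈ 0.109990.
Pooled p̂ = (294+327)/(2827+2973) = 621/5800 = 0.107069.
SE = √(0.0956052 × 0.000690092) = 0.008123.
z = (0.103997 − 0.109990)/0.008123 = -0.005993/0.008123 = -0.7378.
Two-sided p-value ≈ 2·Φ(−0.738) = 0.4606.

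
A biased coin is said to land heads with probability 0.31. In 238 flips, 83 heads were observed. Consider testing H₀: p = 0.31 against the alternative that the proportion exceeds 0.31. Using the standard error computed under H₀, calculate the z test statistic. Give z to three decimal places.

z = 1.292

p̂ = 83/238 = 0.34874.
Standard error under H₀: √(0.31×0.69/238) = 0.02998.
z = (0.34874 − 0.31)/0.02998 = 0.03874/0.02998 = 1.292.
p-value = P(Z > 1.292) ≈ 0.0981.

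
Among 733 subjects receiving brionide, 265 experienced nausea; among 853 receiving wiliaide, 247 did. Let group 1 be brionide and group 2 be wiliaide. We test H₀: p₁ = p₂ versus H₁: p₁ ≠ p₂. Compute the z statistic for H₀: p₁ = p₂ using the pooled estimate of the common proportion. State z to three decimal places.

p̂₁ = 265/733 = 0.36153, p̂₂ = 247/853 = 0.28957.
Pooled p̂ = (265+247)/(733+853) = 512/1586 = 0.32282.
SE = √(0.218609 × 0.00253659) = 0.02355.
z = (0.36153 − 0.28957)/0.02355 = 0.07196/0.02355 = 3.056.
Two-sided p-value ≈ 2·Φ(−3.056) = 0.0022.

z = 3.056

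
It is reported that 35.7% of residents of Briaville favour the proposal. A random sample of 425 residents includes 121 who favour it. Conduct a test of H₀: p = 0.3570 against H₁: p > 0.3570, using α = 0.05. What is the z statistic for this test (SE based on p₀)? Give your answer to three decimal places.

p̂ = 121/425 = 0.28471.
SE = √(p₀(1−p₀)/n) = √(0.22955/425) = 0.02324.
z = (0.28471 − 0.357)/0.02324 = -0.07229/0.02324 = -3.111.
p-value = P(Z > -3.111) ≈ 0.9991, so at α = 0.05 we fail to reject H₀.

z = -3.111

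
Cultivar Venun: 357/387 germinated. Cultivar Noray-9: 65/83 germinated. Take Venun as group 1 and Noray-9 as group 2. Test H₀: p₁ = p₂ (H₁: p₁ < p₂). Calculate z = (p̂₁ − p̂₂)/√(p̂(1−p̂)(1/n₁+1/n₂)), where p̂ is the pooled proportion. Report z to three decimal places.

p̂₁ = 357/387 ≈ 0.92248, p̂₂ = 65/83 ≈ 0.78313.
Pooled p̂ = (357+65)/(387+83) = 422/470 = 0.89787.
SE = √(0.0916976 × 0.0146322) = 0.03663.
z = (0.92248 − 0.78313)/0.03663 = 0.13935/0.03663 = 3.804.
p-value = P(Z < 3.804) ≈ 0.9999.

z = 3.804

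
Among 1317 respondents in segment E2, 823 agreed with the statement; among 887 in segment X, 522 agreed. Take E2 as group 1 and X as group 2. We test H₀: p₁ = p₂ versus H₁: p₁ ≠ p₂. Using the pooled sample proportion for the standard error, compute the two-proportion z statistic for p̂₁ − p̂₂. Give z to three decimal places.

p̂₁ = 823/1317 = 0.62491, p̂₂ = 522/887 = 0.58850.
Pooled p̂ = (823+522)/(1317+887) = 1345/2204 = 0.61025.
SE = √(p̂(1−p̂)(1/n₁+1/n₂)) = √(0.61025·0.38975·0.0018867) = √(0.00044874) = 0.02118.
z = (0.62491 − 0.58850)/0.02118 = 0.03641/0.02118 = 1.719.

z = 1.719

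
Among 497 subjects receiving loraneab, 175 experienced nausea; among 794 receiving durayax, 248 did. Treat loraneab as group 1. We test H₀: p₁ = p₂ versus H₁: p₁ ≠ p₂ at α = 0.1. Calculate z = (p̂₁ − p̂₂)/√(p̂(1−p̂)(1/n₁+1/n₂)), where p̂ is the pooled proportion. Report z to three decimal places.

p̂₁ = 175/497 = 0.35211, p̂₂ = 248/794 = 0.31234.
Pooled p̂ = (175+248)/(497+794) = 423/1291 = 0.32765.
SE = √(p̂(1−p̂)(1/n₁+1/n₂)) = √(0.32765·0.67235·0.00327152) = √(0.000720704) = 0.02685.
z = (0.35211 − 0.31234)/0.02685 = 0.03977/0.02685 = 1.481.
Two-sided p-value ≈ 2·Φ(−1.481) = 0.1385. With α = 0.1, fail to reject H₀.

z = 1.481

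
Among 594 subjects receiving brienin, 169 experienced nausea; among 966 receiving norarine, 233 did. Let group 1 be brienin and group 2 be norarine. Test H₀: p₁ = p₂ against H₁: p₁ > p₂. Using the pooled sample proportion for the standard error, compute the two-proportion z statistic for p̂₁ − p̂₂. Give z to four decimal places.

z = 1.8992

p̂₁ = 169/594 = 0.284512, p̂₂ = 233/966 = 0.241201.
Pooled p̂ = (169+233)/(594+966) = 402/1560 = 0.257692.
SE = √(0.191287 × 0.0027187) = 0.022805.
z = (0.284512 − 0.241201)/0.022805 = 0.043311/0.022805 = 1.8992.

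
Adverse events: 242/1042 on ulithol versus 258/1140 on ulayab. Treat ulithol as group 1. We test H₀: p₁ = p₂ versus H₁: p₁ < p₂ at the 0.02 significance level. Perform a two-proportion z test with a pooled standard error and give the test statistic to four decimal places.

p̂₁ = 242/1042 ≈ 0.232246, p̂₂ = 258/1140 ≈ 0.226316.
Pooled p̂ = (242+258)/(1042+1140) = 500/2182 = 0.229148.
SE = √(p̂(1−p̂)(1/n₁+1/n₂)) = √(0.229148·0.770852·0.00183689) = √(0.000324466) = 0.018013.
z = (0.232246 − 0.226316)/0.018013 = 0.005930/0.018013 = 0.3292.
p-value = P(Z < 0.329) ≈ 0.6290; since p > α = 0.02, fail to reject H₀.

z = 0.3292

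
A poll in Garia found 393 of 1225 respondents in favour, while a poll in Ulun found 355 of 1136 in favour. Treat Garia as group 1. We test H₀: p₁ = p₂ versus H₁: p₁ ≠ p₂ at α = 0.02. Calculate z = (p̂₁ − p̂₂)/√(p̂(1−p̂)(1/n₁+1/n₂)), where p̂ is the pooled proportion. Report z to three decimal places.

p̂₁ = 393/1225 ≈ 0.32082, p̂₂ = 355/1136 ≈ 0.31250.
Pooled p̂ = (393+355)/(1225+1136) = 748/2361 = 0.31681.
SE = √(p̂(1−p̂)(1/n₁+1/n₂)) = √(0.31681·0.68319·0.00169661) = √(0.000367219) = 0.01916.
z = (0.32082 − 0.31250)/0.01916 = 0.00832/0.01916 = 0.434.
Two-sided p-value ≈ 2·Φ(−0.434) = 0.6643; since p > α = 0.02, fail to reject H₀.

z = 0.434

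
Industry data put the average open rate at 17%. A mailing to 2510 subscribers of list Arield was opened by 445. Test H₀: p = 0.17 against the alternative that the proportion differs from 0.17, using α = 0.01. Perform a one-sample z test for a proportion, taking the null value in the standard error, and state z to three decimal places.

z = 0.972

p̂ = 445/2510 ≈ 0.17729.
Standard error under H₀: √(0.17×0.83/2510) = 0.00750.
z = (0.17729 − 0.17)/0.00750 = 0.00729/0.00750 = 0.972.
Two-sided p-value ≈ 2·Φ(−0.972) = 0.3308. With α = 0.01, fail to reject H₀.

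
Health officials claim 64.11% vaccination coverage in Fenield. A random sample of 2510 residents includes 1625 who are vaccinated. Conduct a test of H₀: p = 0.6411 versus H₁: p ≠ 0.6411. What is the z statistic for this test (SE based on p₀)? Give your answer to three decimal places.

z = 0.659

p̂ = 1625/2510 = 0.64741.
Standard error under H₀: √(0.6411×0.3589/2510) = 0.00957.
z = (0.64741 − 0.6411)/0.00957 = 0.00631/0.00957 = 0.659.
Two-sided p-value ≈ 2·Φ(−0.659) = 0.5098.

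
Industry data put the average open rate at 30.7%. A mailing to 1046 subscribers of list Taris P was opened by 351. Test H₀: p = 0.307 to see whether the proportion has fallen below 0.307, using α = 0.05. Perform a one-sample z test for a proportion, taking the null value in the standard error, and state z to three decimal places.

z = 2.003

p̂ = 351/1046 = 0.33556.
Standard error under H₀: √(0.307×0.693/1046) = 0.01426.
z = (0.33556 − 0.307)/0.01426 = 0.02856/0.01426 = 2.003.
p-value = P(Z < 2.003) ≈ 0.9774, so at α = 0.05 we fail to reject H₀.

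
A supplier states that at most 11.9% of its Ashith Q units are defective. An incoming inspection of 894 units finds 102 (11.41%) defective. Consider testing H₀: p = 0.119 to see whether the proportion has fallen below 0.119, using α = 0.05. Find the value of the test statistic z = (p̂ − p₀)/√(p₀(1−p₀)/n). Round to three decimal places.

p̂ = 102/894 ≈ 0.11409.
Under H₀, SE = √(0.119·0.881/894) = √(0.00011727) = 0.01083.
z = (0.11409 − 0.119)/0.01083 = -0.00491/0.01083 = -0.453.
p-value = P(Z < -0.453) ≈ 0.3253; since p > α = 0.05, fail to reject H₀.

z = -0.453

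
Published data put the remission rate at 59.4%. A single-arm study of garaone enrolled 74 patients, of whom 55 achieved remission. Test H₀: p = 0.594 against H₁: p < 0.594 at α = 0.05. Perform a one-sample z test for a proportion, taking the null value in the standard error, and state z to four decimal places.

z = 2.6143

p̂ = 55/74 ≈ 0.743243.
SE = √(p₀(1−p₀)/n) = √(0.24116/74) = 0.057087.
z = (0.743243 − 0.594)/0.057087 = 0.149243/0.057087 = 2.6143.
p-value = P(Z < 2.614) ≈ 0.9955; since p > α = 0.05, fail to reject H₀.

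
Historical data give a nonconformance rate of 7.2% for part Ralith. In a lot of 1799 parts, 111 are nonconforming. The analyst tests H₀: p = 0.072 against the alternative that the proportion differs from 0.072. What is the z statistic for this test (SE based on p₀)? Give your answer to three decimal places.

p̂ = 111/1799 ≈ 0.061701.
SE = √(p₀(1−p₀)/n) = √(0.066816/1799) = 0.006094.
z = (0.061701 − 0.072)/0.006094 = -0.010299/0.006094 = -1.690.
p-value = 2·P(Z > 1.690) ≈ 0.0910.

z = -1.690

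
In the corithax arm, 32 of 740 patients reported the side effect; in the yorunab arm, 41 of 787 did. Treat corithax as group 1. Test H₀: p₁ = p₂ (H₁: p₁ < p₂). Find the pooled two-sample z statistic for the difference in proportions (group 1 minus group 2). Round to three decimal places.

p̂₁ = 32/740 = 0.043243, p̂₂ = 41/787 = 0.052097.
Pooled p̂ = (32+41)/(740+787) = 73/1527 = 0.047806.
SE = √(p̂(1−p̂)(1/n₁+1/n₂)) = √(0.047806·0.952194·0.002622) = √(0.000119355) = 0.010925.
z = (0.043243 − 0.052097)/0.010925 = -0.008854/0.010925 = -0.810.

z = -0.810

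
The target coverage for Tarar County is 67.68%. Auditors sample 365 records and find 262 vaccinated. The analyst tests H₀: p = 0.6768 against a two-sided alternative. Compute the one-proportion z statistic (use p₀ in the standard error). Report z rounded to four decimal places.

p̂ = 262/365 ≈ 0.7178082.
Under H₀, SE = √(0.6768·0.3232/365) = √(0.000599292) = 0.0244805.
z = (0.7178082 − 0.6768)/0.0244805 = 0.0410082/0.0244805 = 1.6751.
Two-sided p-value ≈ 2·Φ(−1.675) = 0.0939.

z = 1.6751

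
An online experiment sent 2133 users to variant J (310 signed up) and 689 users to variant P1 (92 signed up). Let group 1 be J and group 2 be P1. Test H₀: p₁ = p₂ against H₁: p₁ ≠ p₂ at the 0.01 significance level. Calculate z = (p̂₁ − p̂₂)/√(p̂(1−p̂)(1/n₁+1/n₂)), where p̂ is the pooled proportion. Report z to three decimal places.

z = 0.771

p̂₁ = 310/2133 ≈ 0.14534, p̂₂ = 92/689 ≈ 0.13353.
Pooled p̂ = (310+92)/(2133+689) = 402/2822 = 0.14245.
SE = √(0.12216 × 0.0019202) = 0.01532.
z = (0.14534 − 0.13353)/0.01532 = 0.01181/0.01532 = 0.771.
Two-sided p-value ≈ 2·Φ(−0.771) = 0.4407; since p > α = 0.01, fail to reject H₀.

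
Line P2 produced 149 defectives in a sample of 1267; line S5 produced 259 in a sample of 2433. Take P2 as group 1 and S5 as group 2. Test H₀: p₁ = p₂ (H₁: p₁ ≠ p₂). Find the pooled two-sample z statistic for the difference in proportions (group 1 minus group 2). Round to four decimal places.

z = 1.0273

p̂₁ = 149/1267 ≈ 0.117601, p̂₂ = 259/2433 ≈ 0.106453.
Pooled p̂ = (149+259)/(1267+2433) = 408/3700 = 0.110270.
SE = √(0.0981107 × 0.00120028) = 0.010852.
z = (0.117601 − 0.106453)/0.010852 = 0.011148/0.010852 = 1.0273.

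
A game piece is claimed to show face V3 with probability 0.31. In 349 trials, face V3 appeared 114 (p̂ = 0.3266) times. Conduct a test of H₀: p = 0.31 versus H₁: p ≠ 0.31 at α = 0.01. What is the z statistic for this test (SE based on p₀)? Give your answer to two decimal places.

z = 0.67

p̂ = 114/349 ≈ 0.3266.
SE = √(p₀(1−p₀)/n) = √(0.2139/349) = 0.0248.
z = (0.3266 − 0.31)/0.0248 = 0.0166/0.0248 = 0.67.
p-value = 2·P(Z > 0.672) ≈ 0.5013, so at α = 0.01 we fail to reject H₀.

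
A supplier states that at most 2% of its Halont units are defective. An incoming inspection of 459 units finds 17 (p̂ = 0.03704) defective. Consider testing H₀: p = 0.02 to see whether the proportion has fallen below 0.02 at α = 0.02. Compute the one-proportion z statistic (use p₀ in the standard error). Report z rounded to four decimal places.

p̂ = 17/459 ≈ 0.0370370.
SE = √(p₀(1−p₀)/n) = √(0.0196/459) = 0.0065346.
z = (0.0370370 − 0.02)/0.0065346 = 0.0170370/0.0065346 = 2.6072.
p-value = P(Z < 2.607) ≈ 0.9954, so at α = 0.02 we fail to reject H₀.

z = 2.6072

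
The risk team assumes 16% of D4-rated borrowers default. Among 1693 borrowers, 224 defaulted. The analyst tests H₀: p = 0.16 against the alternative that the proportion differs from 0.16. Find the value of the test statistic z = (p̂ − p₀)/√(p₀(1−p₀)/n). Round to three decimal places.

z = -3.108

p̂ = 224/1693 = 0.13231.
SE = √(p₀(1−p₀)/n) = √(0.1344/1693) = 0.00891.
z = (0.13231 − 0.16)/0.00891 = -0.02769/0.00891 = -3.108.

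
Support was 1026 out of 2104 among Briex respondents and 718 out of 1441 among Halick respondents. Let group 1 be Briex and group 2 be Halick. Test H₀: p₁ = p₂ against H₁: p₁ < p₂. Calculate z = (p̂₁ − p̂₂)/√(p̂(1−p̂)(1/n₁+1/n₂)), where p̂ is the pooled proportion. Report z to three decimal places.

p̂₁ = 1026/2104 = 0.487643, p̂₂ = 718/1441 = 0.498265.
Pooled p̂ = (1026+718)/(2104+1441) = 1744/3545 = 0.491961.
SE = √(p̂(1−p̂)(1/n₁+1/n₂)) = √(0.491961·0.508039·0.00116925) = √(0.000292236) = 0.017095.
z = (0.487643 − 0.498265)/0.017095 = -0.010622/0.017095 = -0.621.

z = -0.621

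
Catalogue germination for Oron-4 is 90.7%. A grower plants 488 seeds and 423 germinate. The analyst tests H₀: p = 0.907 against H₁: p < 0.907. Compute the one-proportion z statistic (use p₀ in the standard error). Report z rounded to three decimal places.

z = -3.057

p̂ = 423/488 = 0.86680.
SE = √(p₀(1−p₀)/n) = √(0.084351/488) = 0.01315.
z = (0.86680 − 0.907)/0.01315 = -0.04020/0.01315 = -3.057.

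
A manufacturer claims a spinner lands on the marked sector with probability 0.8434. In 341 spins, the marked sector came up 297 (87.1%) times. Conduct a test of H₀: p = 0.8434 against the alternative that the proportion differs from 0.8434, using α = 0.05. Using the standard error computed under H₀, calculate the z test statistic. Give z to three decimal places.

z = 1.401

p̂ = 297/341 = 0.87097.
SE = √(p₀(1−p₀)/n) = √(0.13208/341) = 0.01968.
z = (0.87097 − 0.8434)/0.01968 = 0.02757/0.01968 = 1.401.
Two-sided p-value ≈ 2·Φ(−1.401) = 0.1613, so at α = 0.05 we fail to reject H₀.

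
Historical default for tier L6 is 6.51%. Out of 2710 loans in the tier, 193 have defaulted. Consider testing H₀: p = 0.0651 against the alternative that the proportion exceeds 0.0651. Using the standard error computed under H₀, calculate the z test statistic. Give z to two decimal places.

z = 1.29

p̂ = 193/2710 ≈ 0.07122.
SE = √(p₀(1−p₀)/n) = √(0.060862/2710) = 0.00474.
z = (0.07122 − 0.0651)/0.00474 = 0.00612/0.00474 = 1.29.
p-value = P(Z > 1.291) ≈ 0.0984.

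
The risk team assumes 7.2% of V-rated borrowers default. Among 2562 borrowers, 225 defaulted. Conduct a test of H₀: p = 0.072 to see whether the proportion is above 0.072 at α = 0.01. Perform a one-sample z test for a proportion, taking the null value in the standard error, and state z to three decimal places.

p̂ = 225/2562 ≈ 0.087822.
SE = √(p₀(1−p₀)/n) = √(0.066816/2562) = 0.005107.
z = (0.087822 − 0.072)/0.005107 = 0.015822/0.005107 = 3.098.
p-value = P(Z > 3.098) ≈ 0.0010. With α = 0.01, reject H₀.

z = 3.098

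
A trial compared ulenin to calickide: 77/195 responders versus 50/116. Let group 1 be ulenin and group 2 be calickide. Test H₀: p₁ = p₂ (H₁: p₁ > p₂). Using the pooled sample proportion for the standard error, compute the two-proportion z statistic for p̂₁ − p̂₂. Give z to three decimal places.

z = -0.627

p̂₁ = 77/195 ≈ 0.39487, p̂₂ = 50/116 ≈ 0.43103.
Pooled p̂ = (77+50)/(195+116) = 127/311 = 0.40836.
SE = √(p̂(1−p̂)(1/n₁+1/n₂)) = √(0.40836·0.59164·0.0137489) = √(0.00332176) = 0.05763.
z = (0.39487 − 0.43103)/0.05763 = -0.03616/0.05763 = -0.627.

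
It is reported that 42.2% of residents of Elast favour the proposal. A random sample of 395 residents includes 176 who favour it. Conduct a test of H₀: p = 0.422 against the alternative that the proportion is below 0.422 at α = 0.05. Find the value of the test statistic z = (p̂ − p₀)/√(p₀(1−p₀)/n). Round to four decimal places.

p̂ = 176/395 = 0.445570.
SE = √(p₀(1−p₀)/n) = √(0.24392/395) = 0.024850.
z = (0.445570 − 0.422)/0.024850 = 0.023570/0.024850 = 0.9485.
p-value = P(Z < 0.948) ≈ 0.8286. With α = 0.05, fail to reject H₀.

z = 0.9485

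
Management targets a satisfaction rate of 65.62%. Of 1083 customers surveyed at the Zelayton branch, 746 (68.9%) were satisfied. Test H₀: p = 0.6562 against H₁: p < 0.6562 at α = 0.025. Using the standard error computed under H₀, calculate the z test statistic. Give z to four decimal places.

z = 2.2606

p̂ = 746/1083 ≈ 0.688827.
Standard error under H₀: √(0.6562×0.3438/1083) = 0.014433.
z = (0.688827 − 0.6562)/0.014433 = 0.032627/0.014433 = 2.2606.
p-value = P(Z < 2.261) ≈ 0.9881. With α = 0.025, fail to reject H₀.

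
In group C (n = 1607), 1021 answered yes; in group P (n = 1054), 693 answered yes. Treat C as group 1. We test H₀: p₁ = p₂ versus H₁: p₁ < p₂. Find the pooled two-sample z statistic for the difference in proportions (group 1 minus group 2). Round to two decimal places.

z = -1.17

p̂₁ = 1021/1607 = 0.6353, p̂₂ = 693/1054 = 0.6575.
Pooled p̂ = (1021+693)/(1607+1054) = 1714/2661 = 0.6441.
SE = √(p̂(1−p̂)(1/n₁+1/n₂)) = √(0.6441·0.3559·0.00157104) = √(0.00036013) = 0.0190.
z = (0.6353 − 0.6575)/0.0190 = -0.0222/0.0190 = -1.17.
p-value = P(Z < -1.167) ≈ 0.1216.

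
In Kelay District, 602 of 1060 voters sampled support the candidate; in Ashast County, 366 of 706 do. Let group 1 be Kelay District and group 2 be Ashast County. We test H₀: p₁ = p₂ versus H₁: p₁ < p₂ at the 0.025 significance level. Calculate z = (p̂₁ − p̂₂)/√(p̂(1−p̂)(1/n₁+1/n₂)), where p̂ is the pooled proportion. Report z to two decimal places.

z = 2.05

p̂₁ = 602/1060 = 0.5679, p̂₂ = 366/706 = 0.5184.
Pooled p̂ = (602+366)/(1060+706) = 968/1766 = 0.5481.
SE = √(0.247683 × 0.00235983) = 0.0242.
z = (0.5679 − 0.5184)/0.0242 = 0.0495/0.0242 = 2.05.
p-value = P(Z < 2.048) ≈ 0.9797; since p > α = 0.025, fail to reject H₀.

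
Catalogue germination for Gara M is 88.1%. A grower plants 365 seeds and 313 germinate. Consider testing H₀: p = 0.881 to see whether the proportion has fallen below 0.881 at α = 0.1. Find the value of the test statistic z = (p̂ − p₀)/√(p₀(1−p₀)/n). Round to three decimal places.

p̂ = 313/365 ≈ 0.85753.
Standard error under H₀: √(0.881×0.119/365) = 0.01695.
z = (0.85753 − 0.881)/0.01695 = -0.02347/0.01695 = -1.385.
p-value = P(Z < -1.385) ≈ 0.0831, so at α = 0.1 we reject H₀.

z = -1.385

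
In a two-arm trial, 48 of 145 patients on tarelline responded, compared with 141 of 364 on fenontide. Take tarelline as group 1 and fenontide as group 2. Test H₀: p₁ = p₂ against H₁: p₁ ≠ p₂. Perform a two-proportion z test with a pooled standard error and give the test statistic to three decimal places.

z = -1.187

p̂₁ = 48/145 ≈ 0.33103, p̂₂ = 141/364 ≈ 0.38736.
Pooled p̂ = (48+141)/(145+364) = 189/509 = 0.37132.
SE = √(p̂(1−p̂)(1/n₁+1/n₂)) = √(0.37132·0.62868·0.0096438) = √(0.00225125) = 0.04745.
z = (0.33103 − 0.38736)/0.04745 = -0.05633/0.04745 = -1.187.
Two-sided p-value ≈ 2·Φ(−1.187) = 0.2352.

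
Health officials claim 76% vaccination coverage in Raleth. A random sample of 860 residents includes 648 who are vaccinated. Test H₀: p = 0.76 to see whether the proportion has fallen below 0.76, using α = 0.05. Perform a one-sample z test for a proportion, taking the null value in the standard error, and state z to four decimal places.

p̂ = 648/860 = 0.7534884.
Standard error under H₀: √(0.76×0.24/860) = 0.0145634.
z = (0.7534884 − 0.76)/0.0145634 = -0.0065116/0.0145634 = -0.4471.
p-value = P(Z < -0.447) ≈ 0.3274. With α = 0.05, fail to reject H₀.

z = -0.4471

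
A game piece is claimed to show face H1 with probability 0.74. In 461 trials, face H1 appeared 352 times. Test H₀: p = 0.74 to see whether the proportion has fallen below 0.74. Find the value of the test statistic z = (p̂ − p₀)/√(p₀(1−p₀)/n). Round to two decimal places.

z = 1.15

p̂ = 352/461 ≈ 0.76356.
Standard error under H₀: √(0.74×0.26/461) = 0.02043.
z = (0.76356 − 0.74)/0.02043 = 0.02356/0.02043 = 1.15.
p-value = P(Z < 1.153) ≈ 0.8756.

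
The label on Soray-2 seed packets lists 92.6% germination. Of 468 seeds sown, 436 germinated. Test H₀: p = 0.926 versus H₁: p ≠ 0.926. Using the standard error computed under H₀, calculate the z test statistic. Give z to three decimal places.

z = 0.465

p̂ = 436/468 ≈ 0.931624.
SE = √(p₀(1−p₀)/n) = √(0.068524/468) = 0.012100.
z = (0.931624 − 0.926)/0.012100 = 0.005624/0.012100 = 0.465.
p-value = 2·P(Z > 0.465) ≈ 0.6421.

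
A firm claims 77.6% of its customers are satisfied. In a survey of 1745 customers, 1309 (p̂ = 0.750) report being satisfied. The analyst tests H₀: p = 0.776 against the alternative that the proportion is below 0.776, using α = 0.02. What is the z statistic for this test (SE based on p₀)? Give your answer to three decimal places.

z = -2.591

p̂ = 1309/1745 = 0.75014.
Standard error under H₀: √(0.776×0.224/1745) = 0.00998.
z = (0.75014 − 0.776)/0.00998 = -0.02586/0.00998 = -2.591.
p-value = P(Z < -2.591) ≈ 0.0048; since p < α = 0.02, reject H₀.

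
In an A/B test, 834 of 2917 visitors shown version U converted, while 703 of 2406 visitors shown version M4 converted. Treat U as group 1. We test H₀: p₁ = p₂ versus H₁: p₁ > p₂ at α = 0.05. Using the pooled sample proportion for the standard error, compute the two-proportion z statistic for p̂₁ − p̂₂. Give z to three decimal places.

z = -0.503

p̂₁ = 834/2917 ≈ 0.28591, p̂₂ = 703/2406 ≈ 0.29219.
Pooled p̂ = (834+703)/(2917+2406) = 1537/5323 = 0.28875.
SE = √(0.205372 × 0.000758446) = 0.01248.
z = (0.28591 − 0.29219)/0.01248 = -0.00628/0.01248 = -0.503.
p-value = P(Z > -0.503) ≈ 0.6925. With α = 0.05, fail to reject H₀.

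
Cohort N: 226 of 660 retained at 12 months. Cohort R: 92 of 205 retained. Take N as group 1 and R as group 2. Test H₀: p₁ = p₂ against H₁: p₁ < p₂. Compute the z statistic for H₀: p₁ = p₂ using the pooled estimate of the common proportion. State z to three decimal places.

p̂₁ = 226/660 ≈ 0.34242, p̂₂ = 92/205 ≈ 0.44878.
Pooled p̂ = (226+92)/(660+205) = 318/865 = 0.36763.
SE = √(0.232478 × 0.0063932) = 0.03855.
z = (0.34242 − 0.44878)/0.03855 = -0.10636/0.03855 = -2.759.

z = -2.759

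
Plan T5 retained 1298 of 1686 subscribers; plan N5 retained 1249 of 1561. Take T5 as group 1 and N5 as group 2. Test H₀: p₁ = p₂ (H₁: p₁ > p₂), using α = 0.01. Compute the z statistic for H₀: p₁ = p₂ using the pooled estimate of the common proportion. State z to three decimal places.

z = -2.095

p̂₁ = 1298/1686 = 0.769870, p̂₂ = 1249/1561 = 0.800128.
Pooled p̂ = (1298+1249)/(1686+1561) = 2547/3247 = 0.784416.
SE = √(p̂(1−p̂)(1/n₁+1/n₂)) = √(0.784416·0.215584·0.00123373) = √(0.000208634) = 0.014444.
z = (0.769870 − 0.800128)/0.014444 = -0.030258/0.014444 = -2.095.
p-value = P(Z > -2.095) ≈ 0.9819. With α = 0.01, fail to reject H₀.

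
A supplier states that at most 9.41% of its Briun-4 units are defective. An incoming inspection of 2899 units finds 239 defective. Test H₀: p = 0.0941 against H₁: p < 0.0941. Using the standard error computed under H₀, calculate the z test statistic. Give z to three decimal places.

p̂ = 239/2899 ≈ 0.082442.
SE = √(p₀(1−p₀)/n) = √(0.085245/2899) = 0.005423.
z = (0.082442 − 0.0941)/0.005423 = -0.011658/0.005423 = -2.150.
p-value = P(Z < -2.150) ≈ 0.0158.

z = -2.150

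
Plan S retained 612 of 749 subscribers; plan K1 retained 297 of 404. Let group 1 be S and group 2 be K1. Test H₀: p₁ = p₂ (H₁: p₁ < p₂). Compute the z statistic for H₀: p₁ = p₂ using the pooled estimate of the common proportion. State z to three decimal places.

z = 3.250

p̂₁ = 612/749 ≈ 0.81709, p̂₂ = 297/404 ≈ 0.73515.
Pooled p̂ = (612+297)/(749+404) = 909/1153 = 0.78838.
SE = √(p̂(1−p̂)(1/n₁+1/n₂)) = √(0.78838·0.21162·0.00381036) = √(0.000635713) = 0.02521.
z = (0.81709 − 0.73515)/0.02521 = 0.08194/0.02521 = 3.250.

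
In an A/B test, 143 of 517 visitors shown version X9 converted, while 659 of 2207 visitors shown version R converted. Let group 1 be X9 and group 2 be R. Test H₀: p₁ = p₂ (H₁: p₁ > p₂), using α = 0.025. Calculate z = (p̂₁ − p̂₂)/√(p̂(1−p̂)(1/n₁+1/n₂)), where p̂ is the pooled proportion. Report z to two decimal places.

z = -0.99

p̂₁ = 143/517 = 0.2766, p̂₂ = 659/2207 = 0.2986.
Pooled p̂ = (143+659)/(517+2207) = 802/2724 = 0.2944.
SE = √(p̂(1−p̂)(1/n₁+1/n₂)) = √(0.2944·0.7056·0.00238734) = √(0.000495938) = 0.0223.
z = (0.2766 − 0.2986)/0.0223 = -0.0220/0.0223 = -0.99.
p-value = P(Z > -0.988) ≈ 0.8384, so at α = 0.025 we fail to reject H₀.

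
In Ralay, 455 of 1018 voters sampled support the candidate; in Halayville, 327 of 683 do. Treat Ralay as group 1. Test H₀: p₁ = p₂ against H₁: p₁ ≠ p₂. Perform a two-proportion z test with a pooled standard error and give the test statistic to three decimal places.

p̂₁ = 455/1018 ≈ 0.44695, p̂₂ = 327/683 ≈ 0.47877.
Pooled p̂ = (455+327)/(1018+683) = 782/1701 = 0.45973.
SE = √(p̂(1−p̂)(1/n₁+1/n₂)) = √(0.45973·0.54027·0.00244645) = √(0.000607644) = 0.02465.
z = (0.44695 − 0.47877)/0.02465 = -0.03182/0.02465 = -1.291.
Two-sided p-value ≈ 2·Φ(−1.291) = 0.1968.

z = -1.291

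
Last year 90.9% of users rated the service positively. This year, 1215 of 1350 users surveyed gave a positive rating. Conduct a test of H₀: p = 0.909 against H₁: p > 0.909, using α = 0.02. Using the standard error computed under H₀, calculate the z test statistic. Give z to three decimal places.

z = -1.150

p̂ = 1215/1350 ≈ 0.900000.
SE = √(p₀(1−p₀)/n) = √(0.082719/1350) = 0.007828.
z = (0.900000 − 0.909)/0.007828 = -0.009000/0.007828 = -1.150.
p-value = P(Z > -1.150) ≈ 0.8749, so at α = 0.02 we fail to reject H₀.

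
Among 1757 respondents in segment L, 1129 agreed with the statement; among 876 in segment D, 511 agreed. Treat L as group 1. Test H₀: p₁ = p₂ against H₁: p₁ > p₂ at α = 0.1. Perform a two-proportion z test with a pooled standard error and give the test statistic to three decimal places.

z = 2.955

p̂₁ = 1129/1757 ≈ 0.64257, p̂₂ = 511/876 ≈ 0.58333.
Pooled p̂ = (1129+511)/(1757+876) = 1640/2633 = 0.62286.
SE = √(0.234905 × 0.0017107) = 0.02005.
z = (0.64257 − 0.58333)/0.02005 = 0.05924/0.02005 = 2.955.
p-value = P(Z > 2.955) ≈ 0.0016. With α = 0.1, reject H₀.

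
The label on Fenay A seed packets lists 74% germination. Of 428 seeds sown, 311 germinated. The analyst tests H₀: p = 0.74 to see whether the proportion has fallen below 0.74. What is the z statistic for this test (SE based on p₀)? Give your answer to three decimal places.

z = -0.630

p̂ = 311/428 ≈ 0.72664.
Under H₀, SE = √(0.74·0.26/428) = √(0.000449533) = 0.02120.
z = (0.72664 − 0.74)/0.02120 = -0.01336/0.02120 = -0.630.
p-value = P(Z < -0.630) ≈ 0.2642.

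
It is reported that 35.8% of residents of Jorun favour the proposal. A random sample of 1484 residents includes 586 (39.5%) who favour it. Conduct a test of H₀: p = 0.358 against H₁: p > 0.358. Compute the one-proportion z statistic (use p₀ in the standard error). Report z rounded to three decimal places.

z = 2.963

p̂ = 586/1484 = 0.394879.
Standard error under H₀: √(0.358×0.642/1484) = 0.012445.
z = (0.394879 − 0.358)/0.012445 = 0.036879/0.012445 = 2.963.
p-value = P(Z > 2.963) ≈ 0.0015.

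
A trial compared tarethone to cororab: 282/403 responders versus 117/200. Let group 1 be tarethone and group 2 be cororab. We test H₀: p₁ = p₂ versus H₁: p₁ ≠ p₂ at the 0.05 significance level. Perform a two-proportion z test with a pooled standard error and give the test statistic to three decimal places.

p̂₁ = 282/403 ≈ 0.69975, p̂₂ = 117/200 ≈ 0.58500.
Pooled p̂ = (282+117)/(403+200) = 399/603 = 0.66169.
SE = √(p̂(1−p̂)(1/n₁+1/n₂)) = √(0.66169·0.33831·0.00748139) = √(0.00167475) = 0.04092.
z = (0.69975 − 0.58500)/0.04092 = 0.11475/0.04092 = 2.804.
Two-sided p-value ≈ 2·Φ(−2.804) = 0.0050. With α = 0.05, reject H₀.

z = 2.804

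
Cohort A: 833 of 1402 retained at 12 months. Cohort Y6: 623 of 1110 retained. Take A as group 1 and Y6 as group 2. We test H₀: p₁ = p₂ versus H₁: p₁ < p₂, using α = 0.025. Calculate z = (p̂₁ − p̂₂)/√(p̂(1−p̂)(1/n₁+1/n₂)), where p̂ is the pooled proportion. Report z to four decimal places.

p̂₁ = 833/1402 = 0.594151, p̂₂ = 623/1110 = 0.561261.
Pooled p̂ = (833+623)/(1402+1110) = 1456/2512 = 0.579618.
SE = √(0.243661 × 0.00161417) = 0.019832.
z = (0.594151 − 0.561261)/0.019832 = 0.032890/0.019832 = 1.6584.
p-value = P(Z < 1.658) ≈ 0.9514; since p > α = 0.025, fail to reject H₀.

z = 1.6584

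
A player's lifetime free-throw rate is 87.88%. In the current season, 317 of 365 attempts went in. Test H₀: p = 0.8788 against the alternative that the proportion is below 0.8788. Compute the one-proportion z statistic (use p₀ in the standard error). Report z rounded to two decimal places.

z = -0.60

p̂ = 317/365 = 0.8685.
SE = √(p₀(1−p₀)/n) = √(0.10651/365) = 0.0171.
z = (0.8685 − 0.8788)/0.0171 = -0.0103/0.0171 = -0.60.
p-value = P(Z < -0.603) ≈ 0.2731.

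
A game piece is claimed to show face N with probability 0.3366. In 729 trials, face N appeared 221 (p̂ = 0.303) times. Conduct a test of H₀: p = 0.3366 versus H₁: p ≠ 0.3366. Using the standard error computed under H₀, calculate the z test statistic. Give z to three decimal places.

z = -1.911

p̂ = 221/729 = 0.30316.
Under H₀, SE = √(0.3366·0.6634/729) = √(0.000306311) = 0.01750.
z = (0.30316 − 0.3366)/0.01750 = -0.03344/0.01750 = -1.911.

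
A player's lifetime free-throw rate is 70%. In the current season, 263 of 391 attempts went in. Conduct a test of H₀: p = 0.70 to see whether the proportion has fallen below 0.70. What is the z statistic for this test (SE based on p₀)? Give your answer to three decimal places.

p̂ = 263/391 = 0.67263.
Standard error under H₀: √(0.7×0.3/391) = 0.02318.
z = (0.67263 − 0.7)/0.02318 = -0.02737/0.02318 = -1.181.
p-value = P(Z < -1.181) ≈ 0.1188.

z = -1.181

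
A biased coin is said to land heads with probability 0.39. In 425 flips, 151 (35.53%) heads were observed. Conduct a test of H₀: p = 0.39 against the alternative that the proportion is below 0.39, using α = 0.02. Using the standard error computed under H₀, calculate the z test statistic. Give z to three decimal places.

p̂ = 151/425 ≈ 0.35529.
Under H₀, SE = √(0.39·0.61/425) = √(0.000559765) = 0.02366.
z = (0.35529 − 0.39)/0.02366 = -0.03471/0.02366 = -1.467.
p-value = P(Z < -1.467) ≈ 0.0712; since p > α = 0.02, fail to reject H₀.

z = -1.467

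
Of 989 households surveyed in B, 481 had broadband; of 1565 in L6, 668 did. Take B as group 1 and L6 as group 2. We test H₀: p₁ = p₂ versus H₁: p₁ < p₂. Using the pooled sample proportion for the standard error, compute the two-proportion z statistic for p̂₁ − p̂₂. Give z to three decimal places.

z = 2.945

p̂₁ = 481/989 = 0.48635, p̂₂ = 668/1565 = 0.42684.
Pooled p̂ = (481+668)/(989+1565) = 1149/2554 = 0.44988.
SE = √(0.247488 × 0.0016501) = 0.02021.
z = (0.48635 − 0.42684)/0.02021 = 0.05951/0.02021 = 2.945.
p-value = P(Z < 2.945) ≈ 0.9984.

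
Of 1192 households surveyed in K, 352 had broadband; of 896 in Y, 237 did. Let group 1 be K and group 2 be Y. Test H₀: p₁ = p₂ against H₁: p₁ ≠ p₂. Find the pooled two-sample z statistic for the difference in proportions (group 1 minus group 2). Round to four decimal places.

p̂₁ = 352/1192 = 0.2953020, p̂₂ = 237/896 = 0.2645089.
Pooled p̂ = (352+237)/(1192+896) = 589/2088 = 0.2820881.
SE = √(0.202514 × 0.001955) = 0.0198976.
z = (0.2953020 − 0.2645089)/0.0198976 = 0.0307931/0.0198976 = 1.5476.

z = 1.5476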